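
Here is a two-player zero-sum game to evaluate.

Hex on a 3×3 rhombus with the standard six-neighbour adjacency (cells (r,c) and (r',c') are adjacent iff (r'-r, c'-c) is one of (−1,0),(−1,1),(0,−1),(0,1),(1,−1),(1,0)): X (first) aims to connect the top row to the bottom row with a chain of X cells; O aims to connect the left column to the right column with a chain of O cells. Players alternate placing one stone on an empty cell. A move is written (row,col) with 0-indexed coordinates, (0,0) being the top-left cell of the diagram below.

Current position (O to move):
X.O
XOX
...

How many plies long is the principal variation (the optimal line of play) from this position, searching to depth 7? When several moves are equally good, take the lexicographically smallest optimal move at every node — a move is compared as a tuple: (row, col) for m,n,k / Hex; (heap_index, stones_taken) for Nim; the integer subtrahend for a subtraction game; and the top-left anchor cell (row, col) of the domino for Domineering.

ply 1, O at X.O/XOX/... | (0,1)=-1→XOO/XOX/...; (2,0)=+1→X.O/XOX/O..*; (2,1)=-1→X.O/XOX/.O.; (2,2)=-1→X.O/XOX/..O
ply 2: X.O/XOX/O.. is terminal -1 (X); from X.O/XOX/... depth 7

PV length from [X.O/XOX/...]: 1 ply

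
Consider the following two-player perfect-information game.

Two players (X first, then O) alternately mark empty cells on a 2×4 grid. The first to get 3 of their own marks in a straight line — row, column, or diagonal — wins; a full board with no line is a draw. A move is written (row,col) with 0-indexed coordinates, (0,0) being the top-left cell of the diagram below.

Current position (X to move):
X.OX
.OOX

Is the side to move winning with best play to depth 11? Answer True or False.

ply 1, X at X.OX/.OOX | (0,1)=-1→XXOX/.OOX; (1,0)=+0→X.OX/XOOX*
ply 2, O at X.OX/XOOX | (0,1)=+0→XOOX/XOOX*
ply 3: XOOX/XOOX is terminal +0 (X); from X.OX/.OOX depth 11

X winning at [X.OX/.OOX]: False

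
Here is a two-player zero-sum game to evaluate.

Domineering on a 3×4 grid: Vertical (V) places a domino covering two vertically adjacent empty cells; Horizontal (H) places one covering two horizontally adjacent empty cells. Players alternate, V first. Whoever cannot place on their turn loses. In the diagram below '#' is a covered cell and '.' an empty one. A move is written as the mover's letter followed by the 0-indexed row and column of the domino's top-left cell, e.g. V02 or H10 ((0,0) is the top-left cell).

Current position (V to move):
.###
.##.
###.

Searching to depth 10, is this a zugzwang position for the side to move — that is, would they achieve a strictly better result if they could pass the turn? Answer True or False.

[.###/.##./###.] V move#1: V00:+1/####/###./###.*, V13:+1/.###/.###/####
[####/###./###.] end (terminal -1, H#2); searched .###/.##./###. to 10
if V skipped the turn, H would face:
~ [.###/.##./###.] end (terminal -1, H#1); searched .###/.##./###. to 10
compare (V): move=+1 vs pass=+1

zugzwang(.###/.##./###., V) = False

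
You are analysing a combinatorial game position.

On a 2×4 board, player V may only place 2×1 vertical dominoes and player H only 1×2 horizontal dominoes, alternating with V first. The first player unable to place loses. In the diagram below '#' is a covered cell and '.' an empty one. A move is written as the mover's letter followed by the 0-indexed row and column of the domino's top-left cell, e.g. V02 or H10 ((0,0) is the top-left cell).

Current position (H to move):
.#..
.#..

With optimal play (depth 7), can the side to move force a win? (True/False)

H winning at [.#../.#..]: True

[.#../.#..] H move#1: H02:+1/.###/.#..*, H12:+1/.#../.###
[.###/.#..] V move#2: V00:-1/####/##..*
[####/##..] H move#3: H12:+1/####/####*
[####/####] end (terminal -1, V#4); searched .#../.#.. to 7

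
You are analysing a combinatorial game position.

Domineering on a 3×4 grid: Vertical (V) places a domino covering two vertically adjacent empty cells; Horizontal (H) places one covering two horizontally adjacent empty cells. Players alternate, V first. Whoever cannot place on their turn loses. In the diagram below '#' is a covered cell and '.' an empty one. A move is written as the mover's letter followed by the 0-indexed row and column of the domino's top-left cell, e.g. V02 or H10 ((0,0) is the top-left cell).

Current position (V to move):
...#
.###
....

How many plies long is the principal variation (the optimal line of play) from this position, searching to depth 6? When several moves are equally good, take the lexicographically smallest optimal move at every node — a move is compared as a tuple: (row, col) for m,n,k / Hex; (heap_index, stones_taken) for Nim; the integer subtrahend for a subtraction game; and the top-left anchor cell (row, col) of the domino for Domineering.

PV length from [...#/.###/....]: 2 plies

ply 1, V at ...#/.###/.... | V00=-1→#..#/####/....*; V10=-1→...#/####/#...
ply 2, H at #..#/####/.... | H01=+1→####/####/....*; H20=+1→#..#/####/##..; H21=+1→#..#/####/.##.; H22=+1→#..#/####/..##
ply 3: ####/####/.... is terminal -1 (V); from ...#/.###/.... depth 6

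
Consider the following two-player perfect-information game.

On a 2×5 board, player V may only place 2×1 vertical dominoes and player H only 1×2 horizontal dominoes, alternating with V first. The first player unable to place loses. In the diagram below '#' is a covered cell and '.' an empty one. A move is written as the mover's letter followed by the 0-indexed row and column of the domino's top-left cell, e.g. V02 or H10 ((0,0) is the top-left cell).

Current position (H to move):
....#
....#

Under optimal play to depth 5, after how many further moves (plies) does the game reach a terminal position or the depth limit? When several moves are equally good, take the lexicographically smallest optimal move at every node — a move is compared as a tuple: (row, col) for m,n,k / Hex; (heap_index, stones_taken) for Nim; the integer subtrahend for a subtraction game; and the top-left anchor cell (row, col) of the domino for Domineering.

ply 1, H at ....#/....# | H00=-1→##..#/....#; H01=+1→.##.#/....#*; H02=-1→..###/....#; H10=-1→....#/##..#; H11=+1→....#/.##.#; H12=-1→....#/..###
ply 2, V at .##.#/....# | V00=-1→###.#/#...#*; V03=-1→.####/...##
ply 3, H at ###.#/#...# | H11=-1→###.#/###.#; H12=+1→###.#/#.###*
ply 4: ###.#/#.### is terminal -1 (V); from ....#/....# depth 5

PV length from [....#/....#]: 3 plies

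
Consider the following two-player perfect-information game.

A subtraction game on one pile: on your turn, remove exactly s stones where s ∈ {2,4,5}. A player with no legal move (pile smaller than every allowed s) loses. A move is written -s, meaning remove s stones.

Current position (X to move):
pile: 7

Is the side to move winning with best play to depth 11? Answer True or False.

p1 X@[7]: -2[5]-1* -4[3]-1 -5[2]-1
p2 O@[5]: -2[3]-1 -4[1]+1* -5[0]+1
p3 X@[1] terminal -1; root [7] d11

X winning at [7]: False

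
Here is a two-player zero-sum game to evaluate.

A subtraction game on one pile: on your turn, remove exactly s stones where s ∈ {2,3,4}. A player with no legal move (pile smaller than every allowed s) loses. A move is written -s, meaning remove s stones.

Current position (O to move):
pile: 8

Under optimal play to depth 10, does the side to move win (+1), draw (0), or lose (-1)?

value(8, O) = +1

p1 O@[8]: -2[6]+1* -3[5]-1 -4[4]-1
p2 X@[6]: -2[4]-1* -3[3]-1 -4[2]-1
p3 O@[4]: -2[2]-1 -3[1]+1* -4[0]+1
p4 X@[1] terminal -1; root [8] d10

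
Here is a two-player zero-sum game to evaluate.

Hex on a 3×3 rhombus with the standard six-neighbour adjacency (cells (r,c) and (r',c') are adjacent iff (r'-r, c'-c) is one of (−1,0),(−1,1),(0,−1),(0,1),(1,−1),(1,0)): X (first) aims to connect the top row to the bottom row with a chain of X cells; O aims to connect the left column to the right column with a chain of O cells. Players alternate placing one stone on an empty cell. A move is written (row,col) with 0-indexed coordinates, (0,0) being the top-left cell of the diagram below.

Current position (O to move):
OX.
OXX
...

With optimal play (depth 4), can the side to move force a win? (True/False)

[OX./OXX/...] O move#1: (0,2):-1/OXO/OXX/...*, (2,0):-1/OX./OXX/O.., (2,1):-1/OX./OXX/.O., (2,2):-1/OX./OXX/..O
[OXO/OXX/...] X move#2: (2,0):+1/OXO/OXX/X..*, (2,1):+1/OXO/OXX/.X., (2,2):+1/OXO/OXX/..X
[OXO/OXX/X..] end (terminal -1, O#3); searched OX./OXX/... to 4

O winning at [OX./OXX/...]: False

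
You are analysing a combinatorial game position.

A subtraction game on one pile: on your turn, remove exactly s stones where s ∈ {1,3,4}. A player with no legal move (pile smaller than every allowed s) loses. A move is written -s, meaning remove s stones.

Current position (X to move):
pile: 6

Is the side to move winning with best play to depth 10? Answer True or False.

ply 1, X at 6 | -1=-1→5; -3=-1→3; -4=+1→2*
ply 2, O at 2 | -1=-1→1*
ply 3, X at 1 | -1=+1→0*
ply 4: 0 is terminal -1 (O); from 6 depth 10

X winning at [6]: True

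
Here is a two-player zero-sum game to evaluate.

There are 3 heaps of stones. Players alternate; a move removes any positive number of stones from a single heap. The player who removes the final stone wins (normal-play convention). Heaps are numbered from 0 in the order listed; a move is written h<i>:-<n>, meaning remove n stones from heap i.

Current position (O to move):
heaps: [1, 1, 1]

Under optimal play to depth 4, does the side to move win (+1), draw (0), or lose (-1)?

value((1,1,1), O) = +1

ply 1, O at (1,1,1) | h0:-1=+1→(0,1,1)*; h1:-1=+1→(1,0,1); h2:-1=+1→(1,1,0)
ply 2, X at (0,1,1) | h1:-1=-1→(0,0,1)*; h2:-1=-1→(0,1,0)
ply 3, O at (0,0,1) | h2:-1=+1→(0,0,0)*
ply 4: (0,0,0) is terminal -1 (X); from (1,1,1) depth 4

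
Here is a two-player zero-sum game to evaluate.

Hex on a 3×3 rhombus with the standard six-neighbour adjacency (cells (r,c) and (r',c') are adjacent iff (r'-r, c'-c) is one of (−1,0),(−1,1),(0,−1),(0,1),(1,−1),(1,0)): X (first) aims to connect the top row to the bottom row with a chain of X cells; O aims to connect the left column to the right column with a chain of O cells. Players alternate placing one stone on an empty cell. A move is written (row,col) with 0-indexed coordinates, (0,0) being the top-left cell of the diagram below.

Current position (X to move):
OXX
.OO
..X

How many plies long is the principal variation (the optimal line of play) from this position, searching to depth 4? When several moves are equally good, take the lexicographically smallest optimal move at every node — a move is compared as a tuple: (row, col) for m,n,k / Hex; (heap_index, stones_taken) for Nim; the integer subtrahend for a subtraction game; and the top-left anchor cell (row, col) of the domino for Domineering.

PV length from [OXX/.OO/..X]: 2 plies

[OXX/.OO/..X] X move#1: (1,0):-1/OXX/XOO/..X*, (2,0):-1/OXX/.OO/X.X, (2,1):-1/OXX/.OO/.XX
[OXX/XOO/..X] O move#2: (2,0):+1/OXX/XOO/O.X*, (2,1):-1/OXX/XOO/.OX
[OXX/XOO/O.X] end (terminal -1, X#3); searched OXX/.OO/..X to 4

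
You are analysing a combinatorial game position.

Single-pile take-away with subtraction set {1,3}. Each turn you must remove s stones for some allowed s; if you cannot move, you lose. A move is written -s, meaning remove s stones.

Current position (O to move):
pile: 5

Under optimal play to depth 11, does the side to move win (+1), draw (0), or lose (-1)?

value(5, O) = +1

[5] O move#1: -1:+1/4*, -3:+1/2
[4] X move#2: -1:-1/3*, -3:-1/1
[3] O move#3: -1:+1/2*, -3:+1/0
[2] X move#4: -1:-1/1*
[1] O move#5: -1:+1/0*
[0] end (terminal -1, X#6); searched 5 to 11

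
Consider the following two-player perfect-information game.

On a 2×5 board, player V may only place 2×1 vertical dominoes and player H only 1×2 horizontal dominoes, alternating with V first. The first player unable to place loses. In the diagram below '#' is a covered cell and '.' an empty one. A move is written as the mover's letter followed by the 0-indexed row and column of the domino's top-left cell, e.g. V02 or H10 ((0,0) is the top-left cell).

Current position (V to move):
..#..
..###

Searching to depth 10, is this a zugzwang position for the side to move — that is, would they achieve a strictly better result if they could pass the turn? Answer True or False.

zugzwang(..#../..###, V) = False

ply 1, V at ..#../..### | V00=+1→#.#../#.###*; V01=+1→.##../.####
ply 2, H at #.#../#.### | H03=-1→#.###/#.###*
ply 3, V at #.###/#.### | V01=+1→#####/#####*
ply 4: #####/##### is terminal -1 (H); from ..#../..### depth 10
pass branch (H moves first from the same position):
  | ply 1, H at ..#../..### | H00=+1→###../..###*; H03=-1→..###/..###; H10=+1→..#../#####
  | ply 2: ###../..### is terminal -1 (V); from ..#../..### depth 10
V moving scores +1; V passing scores -1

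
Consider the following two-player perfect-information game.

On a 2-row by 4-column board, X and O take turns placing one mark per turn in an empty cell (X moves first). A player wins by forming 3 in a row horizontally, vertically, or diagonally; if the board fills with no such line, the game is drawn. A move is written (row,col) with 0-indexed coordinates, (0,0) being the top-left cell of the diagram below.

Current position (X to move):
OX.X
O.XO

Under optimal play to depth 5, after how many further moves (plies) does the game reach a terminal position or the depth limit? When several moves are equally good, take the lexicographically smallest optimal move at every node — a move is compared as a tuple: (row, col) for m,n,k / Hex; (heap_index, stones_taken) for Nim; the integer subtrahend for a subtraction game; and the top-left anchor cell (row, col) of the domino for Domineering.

ply 1, X at OX.X/O.XO | (0,2)=+1→OXXX/O.XO*; (1,1)=+0→OX.X/OXXO
ply 2: OXXX/O.XO is terminal -1 (O); from OX.X/O.XO depth 5

PV length from [OX.X/O.XO]: 1 ply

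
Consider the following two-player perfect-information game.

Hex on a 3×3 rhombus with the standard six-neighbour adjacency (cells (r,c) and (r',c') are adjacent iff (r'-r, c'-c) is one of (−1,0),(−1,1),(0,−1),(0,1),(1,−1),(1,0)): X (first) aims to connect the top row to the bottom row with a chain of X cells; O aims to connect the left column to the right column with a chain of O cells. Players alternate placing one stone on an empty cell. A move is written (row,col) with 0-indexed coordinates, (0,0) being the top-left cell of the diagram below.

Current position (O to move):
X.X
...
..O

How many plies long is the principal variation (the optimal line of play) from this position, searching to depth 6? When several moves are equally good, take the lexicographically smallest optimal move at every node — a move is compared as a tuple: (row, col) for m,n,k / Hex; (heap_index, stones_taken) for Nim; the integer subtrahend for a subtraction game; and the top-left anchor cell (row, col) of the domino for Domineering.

PV length from [X.X/.../..O]: 5 plies

p1 O@[X.X/.../..O]: (0,1)[XOX/.../..O]-1 (1,0)[X.X/O../..O]-1 (1,1)[X.X/.O./..O]+1* (1,2)[X.X/..O/..O]-1 (2,0)[X.X/.../O.O]-1 (2,1)[X.X/.../.OO]-1
p2 X@[X.X/.O./..O]: (0,1)[XXX/.O./..O]-1* (1,0)[X.X/XO./..O]-1 (1,2)[X.X/.OX/..O]-1 (2,0)[X.X/.O./X.O]-1 (2,1)[X.X/.O./.XO]-1
p3 O@[XXX/.O./..O]: (1,0)[XXX/OO./..O]+1* (1,2)[XXX/.OO/..O]+1 (2,0)[XXX/.O./O.O]+1 (2,1)[XXX/.O./.OO]+1
p4 X@[XXX/OO./..O]: (1,2)[XXX/OOX/..O]-1* (2,0)[XXX/OO./X.O]-1 (2,1)[XXX/OO./.XO]-1
p5 O@[XXX/OOX/..O]: (2,0)[XXX/OOX/O.O]-1 (2,1)[XXX/OOX/.OO]+1*
p6 X@[XXX/OOX/.OO] terminal -1; root [X.X/.../..O] d6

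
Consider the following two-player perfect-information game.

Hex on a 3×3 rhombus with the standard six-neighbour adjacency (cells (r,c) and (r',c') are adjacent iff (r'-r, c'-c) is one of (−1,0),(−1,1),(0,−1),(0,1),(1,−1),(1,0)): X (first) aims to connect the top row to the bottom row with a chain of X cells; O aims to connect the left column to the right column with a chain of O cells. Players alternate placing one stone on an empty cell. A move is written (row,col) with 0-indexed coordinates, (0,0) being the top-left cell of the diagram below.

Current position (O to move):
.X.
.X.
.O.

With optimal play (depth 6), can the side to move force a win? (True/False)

[.X./.X./.O.] O move#1: (0,0):-1/OX./.X./.O., (0,2):-1/.XO/.X./.O., (1,0):-1/.X./OX./.O., (1,2):-1/.X./.XO/.O., (2,0):+1/.X./.X./OO.*, (2,2):-1/.X./.X./.OO
[.X./.X./OO.] X move#2: (0,0):-1/XX./.X./OO.*, (0,2):-1/.XX/.X./OO., (1,0):-1/.X./XX./OO., (1,2):-1/.X./.XX/OO., (2,2):-1/.X./.X./OOX
[XX./.X./OO.] O move#3: (0,2):+1/XXO/.X./OO.*, (1,0):+1/XX./OX./OO., (1,2):+1/XX./.XO/OO., (2,2):+1/XX./.X./OOO
[XXO/.X./OO.] X move#4: (1,0):-1/XXO/XX./OO.*, (1,2):-1/XXO/.XX/OO., (2,2):-1/XXO/.X./OOX
[XXO/XX./OO.] O move#5: (1,2):+1/XXO/XXO/OO.*, (2,2):+1/XXO/XX./OOO
[XXO/XXO/OO.] end (terminal -1, X#6); searched .X./.X./.O. to 6

O winning at [.X./.X./.O.]: True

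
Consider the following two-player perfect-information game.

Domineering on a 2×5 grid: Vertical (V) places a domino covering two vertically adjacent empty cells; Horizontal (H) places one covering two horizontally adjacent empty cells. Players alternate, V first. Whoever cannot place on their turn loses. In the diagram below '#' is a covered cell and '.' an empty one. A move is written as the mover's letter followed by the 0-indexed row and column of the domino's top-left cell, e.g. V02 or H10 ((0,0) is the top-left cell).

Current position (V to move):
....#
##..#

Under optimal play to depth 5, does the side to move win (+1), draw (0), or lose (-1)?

value(....#/##..#, V) = +1

[....#/##..#] V move#1: V02:+1/..#.#/###.#*, V03:-1/...##/##.##
[..#.#/###.#] H move#2: H00:-1/###.#/###.#*
[###.#/###.#] V move#3: V03:+1/#####/#####*
[#####/#####] end (terminal -1, H#4); searched ....#/##..# to 5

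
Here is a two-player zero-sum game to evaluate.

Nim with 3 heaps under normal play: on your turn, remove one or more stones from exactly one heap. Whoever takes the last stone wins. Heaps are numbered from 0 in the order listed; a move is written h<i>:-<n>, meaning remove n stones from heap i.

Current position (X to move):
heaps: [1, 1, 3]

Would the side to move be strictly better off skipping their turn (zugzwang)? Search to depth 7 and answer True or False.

[(1,1,3)] X move#1: h0:-1:-1/(0,1,3), h1:-1:-1/(1,0,3), h2:-1:-1/(1,1,2), h2:-2:-1/(1,1,1), h2:-3:+1/(1,1,0)*
[(1,1,0)] O move#2: h0:-1:-1/(0,1,0)*, h1:-1:-1/(1,0,0)
[(0,1,0)] X move#3: h1:-1:+1/(0,0,0)*
[(0,0,0)] end (terminal -1, O#4); searched (1,1,3) to 7
pass branch (O moves first from the same position):
  | [(1,1,3)] O move#1: h0:-1:-1/(0,1,3), h1:-1:-1/(1,0,3), h2:-1:-1/(1,1,2), h2:-2:-1/(1,1,1), h2:-3:+1/(1,1,0)*
  | [(1,1,0)] X move#2: h0:-1:-1/(0,1,0)*, h1:-1:-1/(1,0,0)
  | [(0,1,0)] O move#3: h1:-1:+1/(0,0,0)*
  | [(0,0,0)] end (terminal -1, X#4); searched (1,1,3) to 7
X moving scores +1; X passing scores -1

zugzwang((1,1,3), X) = False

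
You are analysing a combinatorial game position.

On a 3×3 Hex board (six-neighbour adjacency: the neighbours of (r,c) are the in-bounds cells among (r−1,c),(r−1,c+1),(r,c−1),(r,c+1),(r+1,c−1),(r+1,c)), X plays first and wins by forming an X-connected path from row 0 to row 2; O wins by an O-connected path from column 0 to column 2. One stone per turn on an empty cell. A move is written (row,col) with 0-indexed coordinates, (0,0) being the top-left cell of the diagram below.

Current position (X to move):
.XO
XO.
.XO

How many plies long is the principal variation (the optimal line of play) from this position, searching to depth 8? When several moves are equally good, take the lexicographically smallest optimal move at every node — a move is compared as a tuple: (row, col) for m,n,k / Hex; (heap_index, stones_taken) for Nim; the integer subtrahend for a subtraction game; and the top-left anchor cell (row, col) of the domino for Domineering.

p1 X@[.XO/XO./.XO]: (0,0)[XXO/XO./.XO]-1 (1,2)[.XO/XOX/.XO]-1 (2,0)[.XO/XO./XXO]+1*
p2 O@[.XO/XO./XXO] terminal -1; root [.XO/XO./.XO] d8

PV length from [.XO/XO./.XO]: 1 ply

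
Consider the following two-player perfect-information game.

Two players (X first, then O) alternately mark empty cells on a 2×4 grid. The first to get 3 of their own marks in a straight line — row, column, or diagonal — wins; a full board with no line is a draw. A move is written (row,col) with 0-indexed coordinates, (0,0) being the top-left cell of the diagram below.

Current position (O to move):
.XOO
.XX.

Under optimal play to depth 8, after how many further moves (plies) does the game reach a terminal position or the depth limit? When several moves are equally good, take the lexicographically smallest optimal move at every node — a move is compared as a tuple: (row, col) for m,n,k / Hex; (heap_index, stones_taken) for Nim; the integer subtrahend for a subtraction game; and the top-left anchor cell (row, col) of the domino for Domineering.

PV length from [.XOO/.XX.]: 2 plies

ply 1, O at .XOO/.XX. | (0,0)=-1→OXOO/.XX.*; (1,0)=-1→.XOO/OXX.; (1,3)=-1→.XOO/.XXO
ply 2, X at OXOO/.XX. | (1,0)=+1→OXOO/XXX.*; (1,3)=+1→OXOO/.XXX
ply 3: OXOO/XXX. is terminal -1 (O); from .XOO/.XX. depth 8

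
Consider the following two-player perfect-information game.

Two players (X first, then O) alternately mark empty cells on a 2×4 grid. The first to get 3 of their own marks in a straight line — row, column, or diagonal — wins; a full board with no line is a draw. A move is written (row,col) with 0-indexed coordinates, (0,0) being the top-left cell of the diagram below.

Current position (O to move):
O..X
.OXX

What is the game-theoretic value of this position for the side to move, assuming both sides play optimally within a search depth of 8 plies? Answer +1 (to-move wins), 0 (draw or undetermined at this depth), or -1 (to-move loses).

value(O..X/.OXX, O) = 0

ply 1, O at O..X/.OXX | (0,1)=+0→OO.X/.OXX*; (0,2)=+0→O.OX/.OXX; (1,0)=+0→O..X/OOXX
ply 2, X at OO.X/.OXX | (0,2)=+0→OOXX/.OXX*; (1,0)=-1→OO.X/XOXX
ply 3, O at OOXX/.OXX | (1,0)=+0→OOXX/OOXX*
ply 4: OOXX/OOXX is terminal +0 (X); from O..X/.OXX depth 8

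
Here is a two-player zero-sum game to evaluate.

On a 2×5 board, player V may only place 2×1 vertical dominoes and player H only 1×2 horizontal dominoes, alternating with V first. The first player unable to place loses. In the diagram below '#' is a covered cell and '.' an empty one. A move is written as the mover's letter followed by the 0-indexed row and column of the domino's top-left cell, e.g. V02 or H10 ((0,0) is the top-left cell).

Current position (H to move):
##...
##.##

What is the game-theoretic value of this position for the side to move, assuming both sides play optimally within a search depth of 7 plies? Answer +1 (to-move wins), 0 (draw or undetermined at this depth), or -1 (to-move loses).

ply 1, H at ##.../##.## | H02=+1→####./##.##*; H03=-1→##.##/##.##
ply 2: ####./##.## is terminal -1 (V); from ##.../##.## depth 7

value(##.../##.##, H) = +1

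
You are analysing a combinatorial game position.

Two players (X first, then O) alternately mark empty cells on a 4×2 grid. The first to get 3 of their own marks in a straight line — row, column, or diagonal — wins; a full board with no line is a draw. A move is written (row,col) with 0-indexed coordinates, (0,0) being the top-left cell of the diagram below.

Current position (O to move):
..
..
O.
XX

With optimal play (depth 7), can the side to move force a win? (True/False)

ply 1, O at ../../O./XX | (0,0)=+0→O./../O./XX*; (0,1)=+0→.O/../O./XX; (1,0)=+0→../O./O./XX; (1,1)=+0→../.O/O./XX; (2,1)=+0→../../OO/XX
ply 2, X at O./../O./XX | (0,1)=-1→OX/../O./XX; (1,0)=+0→O./X./O./XX*; (1,1)=-1→O./.X/O./XX; (2,1)=-1→O./../OX/XX
ply 3, O at O./X./O./XX | (0,1)=+0→OO/X./O./XX*; (1,1)=+0→O./XO/O./XX; (2,1)=+0→O./X./OO/XX
ply 4, X at OO/X./O./XX | (1,1)=+0→OO/XX/O./XX*; (2,1)=+0→OO/X./OX/XX
ply 5, O at OO/XX/O./XX | (2,1)=+0→OO/XX/OO/XX*
ply 6: OO/XX/OO/XX is terminal +0 (X); from ../../O./XX depth 7

O winning at [../../O./XX]: False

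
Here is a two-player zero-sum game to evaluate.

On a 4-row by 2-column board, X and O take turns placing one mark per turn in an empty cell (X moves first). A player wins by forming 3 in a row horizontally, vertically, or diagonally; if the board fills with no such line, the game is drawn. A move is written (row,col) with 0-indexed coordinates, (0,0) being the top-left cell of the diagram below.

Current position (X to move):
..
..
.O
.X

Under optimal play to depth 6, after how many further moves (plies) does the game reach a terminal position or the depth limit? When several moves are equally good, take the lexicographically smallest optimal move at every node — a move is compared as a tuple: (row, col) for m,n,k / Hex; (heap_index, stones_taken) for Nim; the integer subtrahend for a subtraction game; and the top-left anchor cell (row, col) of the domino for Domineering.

p1 X@[../../.O/.X]: (0,0)[X./../.O/.X]+0* (0,1)[.X/../.O/.X]+0 (1,0)[../X./.O/.X]+0 (1,1)[../.X/.O/.X]+0 (2,0)[../../XO/.X]+0 (3,0)[../../.O/XX]+0
p2 O@[X./../.O/.X]: (0,1)[XO/../.O/.X]+0* (1,0)[X./O./.O/.X]+0 (1,1)[X./.O/.O/.X]+0 (2,0)[X./../OO/.X]+0 (3,0)[X./../.O/OX]+0
p3 X@[XO/../.O/.X]: (1,0)[XO/X./.O/.X]-1 (1,1)[XO/.X/.O/.X]+0* (2,0)[XO/../XO/.X]-1 (3,0)[XO/../.O/XX]-1
p4 O@[XO/.X/.O/.X]: (1,0)[XO/OX/.O/.X]+0* (2,0)[XO/.X/OO/.X]+0 (3,0)[XO/.X/.O/OX]+0
p5 X@[XO/OX/.O/.X]: (2,0)[XO/OX/XO/.X]+0* (3,0)[XO/OX/.O/XX]+0
p6 O@[XO/OX/XO/.X]: (3,0)[XO/OX/XO/OX]+0*
p7 X@[XO/OX/XO/OX] terminal +0; root [../../.O/.X] d6

PV length from [../../.O/.X]: 6 plies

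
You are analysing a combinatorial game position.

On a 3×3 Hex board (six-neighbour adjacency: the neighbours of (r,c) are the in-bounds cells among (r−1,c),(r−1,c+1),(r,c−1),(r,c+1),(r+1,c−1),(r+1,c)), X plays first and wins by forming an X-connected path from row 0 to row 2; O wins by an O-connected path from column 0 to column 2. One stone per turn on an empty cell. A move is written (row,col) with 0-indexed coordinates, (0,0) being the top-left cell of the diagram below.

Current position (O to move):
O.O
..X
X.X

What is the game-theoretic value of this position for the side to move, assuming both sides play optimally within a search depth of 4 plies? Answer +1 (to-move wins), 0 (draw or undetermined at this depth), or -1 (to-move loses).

value(O.O/..X/X.X, O) = +1

p1 O@[O.O/..X/X.X]: (0,1)[OOO/..X/X.X]+1* (1,0)[O.O/O.X/X.X]+1 (1,1)[O.O/.OX/X.X]+1 (2,1)[O.O/..X/XOX]-1
p2 X@[OOO/..X/X.X] terminal -1; root [O.O/..X/X.X] d4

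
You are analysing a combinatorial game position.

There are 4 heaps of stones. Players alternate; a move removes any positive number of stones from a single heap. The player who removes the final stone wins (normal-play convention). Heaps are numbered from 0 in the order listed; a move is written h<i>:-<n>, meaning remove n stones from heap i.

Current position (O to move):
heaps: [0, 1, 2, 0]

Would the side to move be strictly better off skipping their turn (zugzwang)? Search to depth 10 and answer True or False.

zugzwang((0,1,2,0), O) = False

p1 O@[(0,1,2,0)]: h1:-1[(0,0,2,0)]-1 h2:-1[(0,1,1,0)]+1* h2:-2[(0,1,0,0)]-1
p2 X@[(0,1,1,0)]: h1:-1[(0,0,1,0)]-1* h2:-1[(0,1,0,0)]-1
p3 O@[(0,0,1,0)]: h2:-1[(0,0,0,0)]+1*
p4 X@[(0,0,0,0)] terminal -1; root [(0,1,2,0)] d10
pass branch (X moves first from the same position):
  | p1 X@[(0,1,2,0)]: h1:-1[(0,0,2,0)]-1 h2:-1[(0,1,1,0)]+1* h2:-2[(0,1,0,0)]-1
  | p2 O@[(0,1,1,0)]: h1:-1[(0,0,1,0)]-1* h2:-1[(0,1,0,0)]-1
  | p3 X@[(0,0,1,0)]: h2:-1[(0,0,0,0)]+1*
  | p4 O@[(0,0,0,0)] terminal -1; root [(0,1,2,0)] d10
O moving scores +1; O passing scores -1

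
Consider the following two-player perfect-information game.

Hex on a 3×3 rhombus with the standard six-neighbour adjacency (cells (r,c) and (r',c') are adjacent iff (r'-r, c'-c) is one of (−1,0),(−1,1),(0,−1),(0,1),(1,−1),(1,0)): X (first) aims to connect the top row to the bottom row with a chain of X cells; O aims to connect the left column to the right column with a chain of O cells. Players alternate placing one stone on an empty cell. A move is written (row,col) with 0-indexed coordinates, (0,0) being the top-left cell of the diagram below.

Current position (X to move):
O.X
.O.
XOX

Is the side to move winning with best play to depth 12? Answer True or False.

ply 1, X at O.X/.O./XOX | (0,1)=+1→OXX/.O./XOX*; (1,0)=+1→O.X/XO./XOX; (1,2)=+1→O.X/.OX/XOX
ply 2, O at OXX/.O./XOX | (1,0)=-1→OXX/OO./XOX*; (1,2)=-1→OXX/.OO/XOX
ply 3, X at OXX/OO./XOX | (1,2)=+1→OXX/OOX/XOX*
ply 4: OXX/OOX/XOX is terminal -1 (O); from O.X/.O./XOX depth 12

X winning at [O.X/.O./XOX]: True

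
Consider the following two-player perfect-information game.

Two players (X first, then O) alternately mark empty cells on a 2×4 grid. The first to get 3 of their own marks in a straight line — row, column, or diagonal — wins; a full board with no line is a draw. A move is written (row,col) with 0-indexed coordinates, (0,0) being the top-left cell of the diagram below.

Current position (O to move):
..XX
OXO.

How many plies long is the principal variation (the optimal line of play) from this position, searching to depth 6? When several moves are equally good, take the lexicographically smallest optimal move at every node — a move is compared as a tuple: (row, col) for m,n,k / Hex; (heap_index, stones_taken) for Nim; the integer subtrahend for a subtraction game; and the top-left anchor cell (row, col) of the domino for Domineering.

[..XX/OXO.] O move#1: (0,0):-1/O.XX/OXO., (0,1):+0/.OXX/OXO.*, (1,3):-1/..XX/OXOO
[.OXX/OXO.] X move#2: (0,0):+0/XOXX/OXO.*, (1,3):+0/.OXX/OXOX
[XOXX/OXO.] O move#3: (1,3):+0/XOXX/OXOO*
[XOXX/OXOO] end (terminal +0, X#4); searched ..XX/OXO. to 6

PV length from [..XX/OXO.]: 3 plies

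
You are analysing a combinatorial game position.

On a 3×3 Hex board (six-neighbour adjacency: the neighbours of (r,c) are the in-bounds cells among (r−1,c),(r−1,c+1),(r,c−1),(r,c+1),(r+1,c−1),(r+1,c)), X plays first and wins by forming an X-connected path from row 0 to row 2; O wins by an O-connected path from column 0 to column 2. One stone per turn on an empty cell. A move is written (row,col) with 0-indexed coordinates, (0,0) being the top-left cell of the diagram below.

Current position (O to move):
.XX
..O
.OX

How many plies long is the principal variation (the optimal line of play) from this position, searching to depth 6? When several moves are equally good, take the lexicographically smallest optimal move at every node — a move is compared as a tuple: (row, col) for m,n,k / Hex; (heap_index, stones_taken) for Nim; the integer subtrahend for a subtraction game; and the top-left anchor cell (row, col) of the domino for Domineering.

ply 1, O at .XX/..O/.OX | (0,0)=-1→OXX/..O/.OX; (1,0)=+1→.XX/O.O/.OX*; (1,1)=+1→.XX/.OO/.OX; (2,0)=+1→.XX/..O/OOX
ply 2, X at .XX/O.O/.OX | (0,0)=-1→XXX/O.O/.OX*; (1,1)=-1→.XX/OXO/.OX; (2,0)=-1→.XX/O.O/XOX
ply 3, O at XXX/O.O/.OX | (1,1)=+1→XXX/OOO/.OX*; (2,0)=+1→XXX/O.O/OOX
ply 4: XXX/OOO/.OX is terminal -1 (X); from .XX/..O/.OX depth 6

PV length from [.XX/..O/.OX]: 3 plies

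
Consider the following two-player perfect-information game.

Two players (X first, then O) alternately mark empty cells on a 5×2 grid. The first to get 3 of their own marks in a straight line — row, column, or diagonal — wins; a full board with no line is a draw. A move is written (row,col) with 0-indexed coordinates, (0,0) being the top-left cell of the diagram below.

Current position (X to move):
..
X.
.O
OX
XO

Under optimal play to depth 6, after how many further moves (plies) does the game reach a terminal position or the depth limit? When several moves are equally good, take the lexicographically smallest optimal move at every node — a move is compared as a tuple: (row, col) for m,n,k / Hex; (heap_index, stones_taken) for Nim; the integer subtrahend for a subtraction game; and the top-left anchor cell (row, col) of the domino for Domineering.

PV length from [../X./.O/OX/XO]: 4 plies

ply 1, X at ../X./.O/OX/XO | (0,0)=+0→X./X./.O/OX/XO*; (0,1)=+0→.X/X./.O/OX/XO; (1,1)=+0→../XX/.O/OX/XO; (2,0)=+0→../X./XO/OX/XO
ply 2, O at X./X./.O/OX/XO | (0,1)=-1→XO/X./.O/OX/XO; (1,1)=-1→X./XO/.O/OX/XO; (2,0)=+0→X./X./OO/OX/XO*
ply 3, X at X./X./OO/OX/XO | (0,1)=+0→XX/X./OO/OX/XO*; (1,1)=+0→X./XX/OO/OX/XO
ply 4, O at XX/X./OO/OX/XO | (1,1)=+0→XX/XO/OO/OX/XO*
ply 5: XX/XO/OO/OX/XO is terminal +0 (X); from ../X./.O/OX/XO depth 6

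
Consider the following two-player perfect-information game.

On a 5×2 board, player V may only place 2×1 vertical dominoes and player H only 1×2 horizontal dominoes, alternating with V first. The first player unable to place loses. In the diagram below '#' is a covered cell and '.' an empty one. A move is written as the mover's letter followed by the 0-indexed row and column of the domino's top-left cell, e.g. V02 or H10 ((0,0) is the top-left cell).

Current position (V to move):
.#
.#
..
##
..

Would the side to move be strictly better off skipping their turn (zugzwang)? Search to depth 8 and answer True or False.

[.#/.#/../##/..] V move#1: V00:-1/##/##/../##/..*, V10:-1/.#/##/#./##/..
[##/##/../##/..] H move#2: H20:+1/##/##/##/##/..*, H40:+1/##/##/../##/##
[##/##/##/##/..] end (terminal -1, V#3); searched .#/.#/../##/.. to 8
pass branch (H moves first from the same position):
  | [.#/.#/../##/..] H move#1: H20:+1/.#/.#/##/##/..*, H40:-1/.#/.#/../##/##
  | [.#/.#/##/##/..] V move#2: V00:-1/##/##/##/##/..*
  | [##/##/##/##/..] H move#3: H40:+1/##/##/##/##/##*
  | [##/##/##/##/##] end (terminal -1, V#4); searched .#/.#/../##/.. to 8
V moving scores -1; V passing scores -1

zugzwang(.#/.#/../##/.., V) = False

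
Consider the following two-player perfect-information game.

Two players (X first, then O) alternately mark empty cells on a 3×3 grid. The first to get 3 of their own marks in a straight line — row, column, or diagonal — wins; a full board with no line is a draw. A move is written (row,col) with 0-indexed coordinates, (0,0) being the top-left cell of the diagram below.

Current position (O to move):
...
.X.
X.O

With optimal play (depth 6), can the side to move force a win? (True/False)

O winning at [.../.X./X.O]: False

p1 O@[.../.X./X.O]: (0,0)[O../.X./X.O]-1 (0,1)[.O./.X./X.O]-1 (0,2)[..O/.X./X.O]+0* (1,0)[.../OX./X.O]-1 (1,2)[.../.XO/X.O]-1 (2,1)[.../.X./XOO]-1
p2 X@[..O/.X./X.O]: (0,0)[X.O/.X./X.O]-1 (0,1)[.XO/.X./X.O]-1 (1,0)[..O/XX./X.O]-1 (1,2)[..O/.XX/X.O]+0* (2,1)[..O/.X./XXO]-1
p3 O@[..O/.XX/X.O]: (0,0)[O.O/.XX/X.O]-1 (0,1)[.OO/.XX/X.O]-1 (1,0)[..O/OXX/X.O]+0* (2,1)[..O/.XX/XOO]-1
p4 X@[..O/OXX/X.O]: (0,0)[X.O/OXX/X.O]+0* (0,1)[.XO/OXX/X.O]+0 (2,1)[..O/OXX/XXO]+0
p5 O@[X.O/OXX/X.O]: (0,1)[XOO/OXX/X.O]+0* (2,1)[X.O/OXX/XOO]+0
p6 X@[XOO/OXX/X.O]: (2,1)[XOO/OXX/XXO]+0*
p7 O@[XOO/OXX/XXO] terminal +0; root [.../.X./X.O] d6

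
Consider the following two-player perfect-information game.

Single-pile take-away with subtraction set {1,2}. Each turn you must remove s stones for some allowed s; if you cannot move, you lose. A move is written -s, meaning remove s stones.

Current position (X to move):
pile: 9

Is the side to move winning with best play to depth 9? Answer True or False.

ply 1, X at 9 | -1=-1→8*; -2=-1→7
ply 2, O at 8 | -1=-1→7; -2=+1→6*
ply 3, X at 6 | -1=-1→5*; -2=-1→4
ply 4, O at 5 | -1=-1→4; -2=+1→3*
ply 5, X at 3 | -1=-1→2*; -2=-1→1
ply 6, O at 2 | -1=-1→1; -2=+1→0*
ply 7: 0 is terminal -1 (X); from 9 depth 9

X winning at [9]: False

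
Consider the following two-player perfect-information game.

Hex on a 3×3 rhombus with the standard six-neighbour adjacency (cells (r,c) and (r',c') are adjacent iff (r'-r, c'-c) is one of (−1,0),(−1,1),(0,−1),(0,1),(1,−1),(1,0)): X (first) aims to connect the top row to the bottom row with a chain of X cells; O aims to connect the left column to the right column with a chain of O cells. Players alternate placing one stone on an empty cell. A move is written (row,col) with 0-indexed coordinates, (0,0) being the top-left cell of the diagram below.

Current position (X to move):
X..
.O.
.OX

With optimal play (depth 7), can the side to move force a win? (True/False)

X winning at [X../.O./.OX]: False

p1 X@[X../.O./.OX]: (0,1)[XX./.O./.OX]-1* (0,2)[X.X/.O./.OX]-1 (1,0)[X../XO./.OX]-1 (1,2)[X../.OX/.OX]-1 (2,0)[X../.O./XOX]-1
p2 O@[XX./.O./.OX]: (0,2)[XXO/.O./.OX]+1* (1,0)[XX./OO./.OX]+1 (1,2)[XX./.OO/.OX]+1 (2,0)[XX./.O./OOX]+1
p3 X@[XXO/.O./.OX]: (1,0)[XXO/XO./.OX]-1* (1,2)[XXO/.OX/.OX]-1 (2,0)[XXO/.O./XOX]-1
p4 O@[XXO/XO./.OX]: (1,2)[XXO/XOO/.OX]-1 (2,0)[XXO/XO./OOX]+1*
p5 X@[XXO/XO./OOX] terminal -1; root [X../.O./.OX] d7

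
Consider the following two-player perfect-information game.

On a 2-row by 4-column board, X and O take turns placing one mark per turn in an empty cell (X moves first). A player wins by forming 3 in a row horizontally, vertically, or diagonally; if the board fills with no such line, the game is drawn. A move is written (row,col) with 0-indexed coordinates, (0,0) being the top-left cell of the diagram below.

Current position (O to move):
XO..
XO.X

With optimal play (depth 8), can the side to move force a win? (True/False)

O winning at [XO../XO.X]: False

[XO../XO.X] O move#1: (0,2):+0/XOO./XO.X*, (0,3):+0/XO.O/XO.X, (1,2):+0/XO../XOOX
[XOO./XO.X] X move#2: (0,3):+0/XOOX/XO.X*, (1,2):-1/XOO./XOXX
[XOOX/XO.X] O move#3: (1,2):+0/XOOX/XOOX*
[XOOX/XOOX] end (terminal +0, X#4); searched XO../XO.X to 8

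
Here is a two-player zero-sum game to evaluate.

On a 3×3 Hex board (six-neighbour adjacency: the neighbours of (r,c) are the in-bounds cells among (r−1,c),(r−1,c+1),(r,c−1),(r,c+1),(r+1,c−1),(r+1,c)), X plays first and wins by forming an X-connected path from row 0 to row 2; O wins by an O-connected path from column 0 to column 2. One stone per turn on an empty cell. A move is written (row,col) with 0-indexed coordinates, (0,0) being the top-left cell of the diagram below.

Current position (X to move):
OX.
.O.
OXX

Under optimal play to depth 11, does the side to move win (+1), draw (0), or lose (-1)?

value(OX./.O./OXX, X) = -1

[OX./.O./OXX] X move#1: (0,2):-1/OXX/.O./OXX*, (1,0):-1/OX./XO./OXX, (1,2):-1/OX./.OX/OXX
[OXX/.O./OXX] O move#2: (1,0):-1/OXX/OO./OXX, (1,2):+1/OXX/.OO/OXX*
[OXX/.OO/OXX] end (terminal -1, X#3); searched OX./.O./OXX to 11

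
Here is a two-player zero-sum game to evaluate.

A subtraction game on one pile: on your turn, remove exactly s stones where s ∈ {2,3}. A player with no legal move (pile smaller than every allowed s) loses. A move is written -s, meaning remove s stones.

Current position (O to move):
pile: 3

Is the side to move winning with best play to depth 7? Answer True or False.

O winning at [3]: True

[3] O move#1: -2:+1/1*, -3:+1/0
[1] end (terminal -1, X#2); searched 3 to 7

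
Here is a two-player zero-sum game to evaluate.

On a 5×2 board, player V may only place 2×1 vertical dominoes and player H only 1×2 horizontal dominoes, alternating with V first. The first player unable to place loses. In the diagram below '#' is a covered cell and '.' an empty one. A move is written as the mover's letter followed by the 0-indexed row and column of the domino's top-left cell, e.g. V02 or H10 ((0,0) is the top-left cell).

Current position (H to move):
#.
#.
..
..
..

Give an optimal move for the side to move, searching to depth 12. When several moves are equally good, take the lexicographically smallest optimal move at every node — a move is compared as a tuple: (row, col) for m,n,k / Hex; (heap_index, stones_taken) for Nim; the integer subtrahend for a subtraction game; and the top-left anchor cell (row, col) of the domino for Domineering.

H's best at [#./#./../../..]: H30

p1 H@[#./#./../../..]: H20[#./#./##/../..]-1 H30[#./#./../##/..]+1* H40[#./#./../../##]-1
p2 V@[#./#./../##/..]: V01[##/##/../##/..]-1* V11[#./##/.#/##/..]-1
p3 H@[##/##/../##/..]: H20[##/##/##/##/..]+1* H40[##/##/../##/##]+1
p4 V@[##/##/##/##/..] terminal -1; root [#./#./../../..] d12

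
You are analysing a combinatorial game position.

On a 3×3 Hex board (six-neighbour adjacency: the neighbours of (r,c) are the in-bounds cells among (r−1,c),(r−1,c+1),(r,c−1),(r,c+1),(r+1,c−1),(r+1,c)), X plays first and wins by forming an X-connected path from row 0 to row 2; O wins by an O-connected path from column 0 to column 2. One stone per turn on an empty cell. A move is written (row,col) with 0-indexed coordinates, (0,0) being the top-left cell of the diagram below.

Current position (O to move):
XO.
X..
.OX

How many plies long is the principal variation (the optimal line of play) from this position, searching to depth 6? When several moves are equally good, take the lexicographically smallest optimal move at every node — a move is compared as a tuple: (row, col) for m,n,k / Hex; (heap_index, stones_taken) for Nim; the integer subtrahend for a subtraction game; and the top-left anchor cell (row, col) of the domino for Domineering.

p1 O@[XO./X../.OX]: (0,2)[XOO/X../.OX]-1* (1,1)[XO./XO./.OX]-1 (1,2)[XO./X.O/.OX]-1 (2,0)[XO./X../OOX]-1
p2 X@[XOO/X../.OX]: (1,1)[XOO/XX./.OX]+1* (1,2)[XOO/X.X/.OX]+1 (2,0)[XOO/X../XOX]+1
p3 O@[XOO/XX./.OX]: (1,2)[XOO/XXO/.OX]-1* (2,0)[XOO/XX./OOX]-1
p4 X@[XOO/XXO/.OX]: (2,0)[XOO/XXO/XOX]+1*
p5 O@[XOO/XXO/XOX] terminal -1; root [XO./X../.OX] d6

PV length from [XO./X../.OX]: 4 plies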